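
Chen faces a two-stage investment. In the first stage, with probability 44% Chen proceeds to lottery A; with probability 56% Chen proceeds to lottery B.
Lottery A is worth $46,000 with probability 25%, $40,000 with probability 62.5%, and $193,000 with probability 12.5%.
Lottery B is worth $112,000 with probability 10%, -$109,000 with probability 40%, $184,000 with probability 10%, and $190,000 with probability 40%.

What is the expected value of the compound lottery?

$61,395

EV(A) = 0.25 × 46000 + 0.625 × 40000 + 0.125 × 193000 = 11500 + 25000 + 24125 = 60625
EV(B) = 0.1 × 112000 + 0.4 × (-109000) + 0.1 × 184000 + 0.4 × 190000 = 11200 − 43600 + 18400 + 76000 = 62000
Overall = 0.44 × 60625 + 0.56 × 62000 = 26675 + 34720 = 61395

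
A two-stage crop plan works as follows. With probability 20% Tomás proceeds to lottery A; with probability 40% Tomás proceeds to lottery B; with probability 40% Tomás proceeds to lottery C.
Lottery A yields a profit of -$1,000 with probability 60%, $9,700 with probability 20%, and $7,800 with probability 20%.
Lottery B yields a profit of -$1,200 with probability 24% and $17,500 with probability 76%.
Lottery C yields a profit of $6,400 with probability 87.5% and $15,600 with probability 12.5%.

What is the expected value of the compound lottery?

EV(A) = 0.6 × (-1000) + 0.2 × 9700 + 0.2 × 7800 = -600 + 1940 + 1560 = 2900
EV(B) = 0.24 × (-1200) + 0.76 × 17500 = -288 + 13300 = 13012
EV(C) = 0.875 × 6400 + 0.125 × 15600 = 5600 + 1950 = 7550
Overall = 0.2 × 2900 + 0.4 × 13012 + 0.4 × 7550 = 580 + 5204.8 + 3020 = 8804.8

$8,804.80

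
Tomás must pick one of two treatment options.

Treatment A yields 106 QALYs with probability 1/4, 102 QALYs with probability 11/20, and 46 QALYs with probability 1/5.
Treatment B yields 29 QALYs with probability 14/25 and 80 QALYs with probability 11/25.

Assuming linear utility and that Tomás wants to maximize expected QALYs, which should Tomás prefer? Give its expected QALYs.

Treatment A (91.8 QALYs)

Treatment A = 1/4 × 106 + 11/20 × 102 + 1/5 × 46 = 26.5 + 56.1 + 9.2 = 91.8
Treatment B = 14/25 × 29 + 11/25 × 80 = 16.24 + 35.2 = 51.44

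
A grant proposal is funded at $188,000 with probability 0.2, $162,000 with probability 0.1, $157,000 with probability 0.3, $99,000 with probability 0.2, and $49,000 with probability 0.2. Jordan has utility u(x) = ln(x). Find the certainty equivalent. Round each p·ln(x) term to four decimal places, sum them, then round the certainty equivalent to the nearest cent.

E[u] = 0.2·ln(188000) + 0.1·ln(162000) + 0.3·ln(157000) + 0.2·ln(99000) + 0.2·ln(49000) = 2.4288 + 1.1995 + 3.5892 + 2.3006 + 2.1599 = 11.6780
CE = e^11.6780 ≈ 117948.10

$117,948.10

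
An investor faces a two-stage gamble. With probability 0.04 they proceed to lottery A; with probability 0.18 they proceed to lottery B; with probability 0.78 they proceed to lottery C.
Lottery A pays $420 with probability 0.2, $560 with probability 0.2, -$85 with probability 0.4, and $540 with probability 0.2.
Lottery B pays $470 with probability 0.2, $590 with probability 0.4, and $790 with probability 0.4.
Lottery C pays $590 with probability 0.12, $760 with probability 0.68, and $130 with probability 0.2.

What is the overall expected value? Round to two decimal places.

EV(A) = 0.2 × 420 + 0.2 × 560 + 0.4 × (-85) + 0.2 × 540 = 84 + 112 − 34 + 108 = 270
EV(B) = 0.2 × 470 + 0.4 × 590 + 0.4 × 790 = 94 + 236 + 316 = 646
EV(C) = 0.12 × 590 + 0.68 × 760 + 0.2 × 130 = 70.8 + 516.8 + 26 = 613.6
Overall = 0.04 × 270 + 0.18 × 646 + 0.78 × 613.6 = 10.8 + 116.28 + 478.608 = 605.688

$605.69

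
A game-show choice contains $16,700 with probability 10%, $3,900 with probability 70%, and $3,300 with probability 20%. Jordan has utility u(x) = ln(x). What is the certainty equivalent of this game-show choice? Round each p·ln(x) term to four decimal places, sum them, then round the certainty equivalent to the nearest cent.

E[u] = 0.1·ln(16700) + 0.7·ln(3900) + 0.2·ln(3300) = 0.9723 + 5.7881 + 1.6203 = 8.3807
CE = e^8.3807 ≈ 4362.06

$4,362.06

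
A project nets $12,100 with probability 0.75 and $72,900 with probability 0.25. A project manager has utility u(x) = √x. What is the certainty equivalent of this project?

$22,500

E[u] = 0.75·√12100 + 0.25·√72900 = 0.75·110 + 0.25·270 = 150
CE = (150)² = 22500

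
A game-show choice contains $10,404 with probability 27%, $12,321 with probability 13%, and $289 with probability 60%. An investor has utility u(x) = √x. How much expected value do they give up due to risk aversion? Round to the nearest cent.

$1,862.50

E[u] = 0.27·√10404 + 0.13·√12321 + 0.6·√289 = 0.27·102 + 0.13·111 + 0.6·17 = 52.17
CE = (52.17)² = 2721.7089
Risk premium = EV − CE = 4584.21 − 2721.7089 = 1862.5011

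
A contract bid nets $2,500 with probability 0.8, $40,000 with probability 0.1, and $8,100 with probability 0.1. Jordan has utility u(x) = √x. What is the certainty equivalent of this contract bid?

E[u] = 0.8·√2500 + 0.1·√40000 + 0.1·√8100 = 0.8·50 + 0.1·200 + 0.1·90 = 69
CE = (69)² = 4761

$4,761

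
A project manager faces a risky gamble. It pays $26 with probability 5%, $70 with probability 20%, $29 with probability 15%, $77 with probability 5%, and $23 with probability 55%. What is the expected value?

EV = 0.05 × 26 + 0.2 × 70 + 0.15 × 29 + 0.05 × 77 + 0.55 × 23 = 1.3 + 14 + 4.35 + 3.85 + 12.65 = 36.15

$36.15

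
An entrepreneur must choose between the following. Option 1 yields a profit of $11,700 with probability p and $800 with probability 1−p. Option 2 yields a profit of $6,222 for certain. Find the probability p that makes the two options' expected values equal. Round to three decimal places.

p = 0.497

p·11700 + (1−p)·800 = 6222
10900p + 800 = 6222
p = (6222 − 800) / 10900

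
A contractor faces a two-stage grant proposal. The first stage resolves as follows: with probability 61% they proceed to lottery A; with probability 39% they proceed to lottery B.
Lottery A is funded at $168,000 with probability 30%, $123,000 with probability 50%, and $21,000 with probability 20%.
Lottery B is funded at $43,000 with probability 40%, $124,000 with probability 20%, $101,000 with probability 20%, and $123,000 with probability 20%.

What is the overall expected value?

$104,673

EV(A) = 0.3 × 168000 + 0.5 × 123000 + 0.2 × 21000 = 50400 + 61500 + 4200 = 116100
EV(B) = 0.4 × 43000 + 0.2 × 124000 + 0.2 × 101000 + 0.2 × 123000 = 17200 + 24800 + 20200 + 24600 = 86800
Overall = 0.61 × 116100 + 0.39 × 86800 = 70821 + 33852 = 104673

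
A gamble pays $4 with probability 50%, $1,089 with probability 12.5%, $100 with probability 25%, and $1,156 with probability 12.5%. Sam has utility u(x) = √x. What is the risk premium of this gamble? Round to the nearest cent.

E[u] = 0.5·√4 + 0.125·√1089 + 0.25·√100 + 0.125·√1156 = 0.5·2 + 0.125·33 + 0.25·10 + 0.125·34 = 11.875
CE = (11.875)² = 141.015625
Risk premium = EV − CE = 307.625 − 141.015625 = 166.609375

$166.61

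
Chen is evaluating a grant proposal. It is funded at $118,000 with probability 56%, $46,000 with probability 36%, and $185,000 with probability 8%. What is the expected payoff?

$97,440

EV = 0.56 × 118000 + 0.36 × 46000 + 0.08 × 185000 = 66080 + 16560 + 14800 = 97440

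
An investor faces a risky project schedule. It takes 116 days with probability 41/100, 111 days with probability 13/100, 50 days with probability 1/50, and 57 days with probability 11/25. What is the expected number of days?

EV = 41/100 × 116 + 13/100 × 111 + 1/50 × 50 + 11/25 × 57 = 47.56 + 14.43 + 1 + 25.08 = 88.07

88.07 days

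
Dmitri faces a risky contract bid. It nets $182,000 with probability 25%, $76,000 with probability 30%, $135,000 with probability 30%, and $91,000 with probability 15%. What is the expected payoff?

$122,450

EV = 0.25 × 182000 + 0.3 × 76000 + 0.3 × 135000 + 0.15 × 91000 = 45500 + 22800 + 40500 + 13650 = 122450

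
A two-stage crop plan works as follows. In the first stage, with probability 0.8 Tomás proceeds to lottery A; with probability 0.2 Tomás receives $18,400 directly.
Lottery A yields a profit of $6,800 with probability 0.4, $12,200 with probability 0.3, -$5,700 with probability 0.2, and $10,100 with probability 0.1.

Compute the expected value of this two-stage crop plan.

$8,680

EV(A) = 0.4 × 6800 + 0.3 × 12200 + 0.2 × (-5700) + 0.1 × 10100 = 2720 + 3660 − 1140 + 1010 = 6250
Branch B: 18400 (certain)
Overall = 0.8 × 6250 + 0.2 × 18400 = 5000 + 3680 = 8680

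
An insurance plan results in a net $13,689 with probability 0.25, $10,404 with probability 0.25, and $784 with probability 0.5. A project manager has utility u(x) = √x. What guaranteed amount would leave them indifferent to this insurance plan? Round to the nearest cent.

$4,726.56

E[u] = 0.25·√13689 + 0.25·√10404 + 0.5·√784 = 0.25·117 + 0.25·102 + 0.5·28 = 68.75
CE = (68.75)² = 4726.5625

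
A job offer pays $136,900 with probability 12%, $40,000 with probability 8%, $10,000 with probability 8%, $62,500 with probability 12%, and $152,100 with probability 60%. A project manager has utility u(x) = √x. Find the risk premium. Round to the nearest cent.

E[u] = 0.12·√136900 + 0.08·√40000 + 0.08·√10000 + 0.12·√62500 + 0.6·√152100 = 0.12·370 + 0.08·200 + 0.08·100 + 0.12·250 + 0.6·390 = 332.4
CE = (332.4)² = 110489.76
Risk premium = EV − CE = 119188 − 110489.76 = 8698.24

$8,698.24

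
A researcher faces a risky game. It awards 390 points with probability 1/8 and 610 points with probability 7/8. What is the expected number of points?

EV = 1/8 × 390 + 7/8 × 610 = 48.75 + 533.75 = 582.5

582.5 points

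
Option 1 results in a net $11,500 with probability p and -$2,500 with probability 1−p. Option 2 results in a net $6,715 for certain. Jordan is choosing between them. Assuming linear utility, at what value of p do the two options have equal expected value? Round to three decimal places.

p = 0.658

p·11500 + (1−p)·(-2500) = 6715
14000p − 2500 = 6715
p = (6715 + 2500) / 14000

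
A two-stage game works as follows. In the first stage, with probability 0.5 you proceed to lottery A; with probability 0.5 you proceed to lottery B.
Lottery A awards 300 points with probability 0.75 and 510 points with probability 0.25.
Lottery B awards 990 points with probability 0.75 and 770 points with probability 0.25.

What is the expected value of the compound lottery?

643.75 points

EV(A) = 0.75 × 300 + 0.25 × 510 = 225 + 127.5 = 352.5
EV(B) = 0.75 × 990 + 0.25 × 770 = 742.5 + 192.5 = 935
Overall = 0.5 × 352.5 + 0.5 × 935 = 176.25 + 467.5 = 643.75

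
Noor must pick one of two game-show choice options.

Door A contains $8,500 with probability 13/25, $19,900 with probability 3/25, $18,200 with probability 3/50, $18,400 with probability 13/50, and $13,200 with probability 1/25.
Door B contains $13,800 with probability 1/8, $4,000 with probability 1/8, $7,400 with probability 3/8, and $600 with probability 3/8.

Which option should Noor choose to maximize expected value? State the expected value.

Door A ($13,212)

Door A = 13/25 × 8500 + 3/25 × 19900 + 3/50 × 18200 + 13/50 × 18400 + 1/25 × 13200 = 4420 + 2388 + 1092 + 4784 + 528 = 13212
Door B = 1/8 × 13800 + 1/8 × 4000 + 3/8 × 7400 + 3/8 × 600 = 1725 + 500 + 2775 + 225 = 5225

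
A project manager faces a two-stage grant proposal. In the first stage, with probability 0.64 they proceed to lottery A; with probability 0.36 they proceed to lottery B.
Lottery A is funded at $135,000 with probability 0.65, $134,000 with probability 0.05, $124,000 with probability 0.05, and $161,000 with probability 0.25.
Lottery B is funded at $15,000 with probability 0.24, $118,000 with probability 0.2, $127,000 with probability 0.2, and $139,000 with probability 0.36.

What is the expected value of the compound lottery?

$127,126.40

EV(A) = 0.65 × 135000 + 0.05 × 134000 + 0.05 × 124000 + 0.25 × 161000 = 87750 + 6700 + 6200 + 40250 = 140900
EV(B) = 0.24 × 15000 + 0.2 × 118000 + 0.2 × 127000 + 0.36 × 139000 = 3600 + 23600 + 25400 + 50040 = 102640
Overall = 0.64 × 140900 + 0.36 × 102640 = 90176 + 36950.4 = 127126.4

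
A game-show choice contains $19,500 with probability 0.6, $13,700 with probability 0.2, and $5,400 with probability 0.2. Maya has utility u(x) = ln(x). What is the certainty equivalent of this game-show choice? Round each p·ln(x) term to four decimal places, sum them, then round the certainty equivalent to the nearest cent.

$14,054.53

E[u] = 0.6·ln(19500) + 0.2·ln(13700) + 0.2·ln(5400) = 5.9269 + 1.9050 + 1.7188 = 9.5507
CE = e^9.5507 ≈ 14054.53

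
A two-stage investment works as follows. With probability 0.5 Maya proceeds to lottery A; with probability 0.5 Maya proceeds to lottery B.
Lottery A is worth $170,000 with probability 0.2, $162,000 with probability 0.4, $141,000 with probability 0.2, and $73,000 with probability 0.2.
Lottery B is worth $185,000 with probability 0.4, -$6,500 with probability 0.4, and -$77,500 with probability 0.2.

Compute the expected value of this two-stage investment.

EV(A) = 0.2 × 170000 + 0.4 × 162000 + 0.2 × 141000 + 0.2 × 73000 = 34000 + 64800 + 28200 + 14600 = 141600
EV(B) = 0.4 × 185000 + 0.4 × (-6500) + 0.2 × (-77500) = 74000 − 2600 − 15500 = 55900
Overall = 0.5 × 141600 + 0.5 × 55900 = 70800 + 27950 = 98750

$98,750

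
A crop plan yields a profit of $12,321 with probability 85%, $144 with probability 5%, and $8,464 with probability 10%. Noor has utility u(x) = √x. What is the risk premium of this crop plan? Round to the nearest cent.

E[u] = 0.85·√12321 + 0.05·√144 + 0.1·√8464 = 0.85·111 + 0.05·12 + 0.1·92 = 104.15
CE = (104.15)² = 10847.2225
Risk premium = EV − CE = 11326.45 − 10847.2225 = 479.2275

$479.23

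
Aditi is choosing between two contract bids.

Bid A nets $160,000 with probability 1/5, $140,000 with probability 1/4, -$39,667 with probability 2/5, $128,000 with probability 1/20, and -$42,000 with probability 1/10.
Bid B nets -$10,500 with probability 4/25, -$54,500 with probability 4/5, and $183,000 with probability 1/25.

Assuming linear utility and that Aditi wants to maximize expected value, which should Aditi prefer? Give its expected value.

Bid A = 1/5 × 160000 + 1/4 × 140000 + 2/5 × (-39667) + 1/20 × 128000 + 1/10 × (-42000) = 32000 + 35000 − 15866.8 + 6400 − 4200 = 53333.2
Bid B = 4/25 × (-10500) + 4/5 × (-54500) + 1/25 × 183000 = -1680 − 43600 + 7320 = -37960

Bid A ($53,333.20)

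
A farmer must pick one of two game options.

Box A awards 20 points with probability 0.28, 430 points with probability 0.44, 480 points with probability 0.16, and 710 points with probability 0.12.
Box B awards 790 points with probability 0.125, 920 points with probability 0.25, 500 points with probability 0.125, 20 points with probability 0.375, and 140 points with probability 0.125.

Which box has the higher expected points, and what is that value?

Box B (416.25 points)

Box A = 0.28 × 20 + 0.44 × 430 + 0.16 × 480 + 0.12 × 710 = 5.6 + 189.2 + 76.8 + 85.2 = 356.8
Box B = 0.125 × 790 + 0.25 × 920 + 0.125 × 500 + 0.375 × 20 + 0.125 × 140 = 98.75 + 230 + 62.5 + 7.5 + 17.5 = 416.25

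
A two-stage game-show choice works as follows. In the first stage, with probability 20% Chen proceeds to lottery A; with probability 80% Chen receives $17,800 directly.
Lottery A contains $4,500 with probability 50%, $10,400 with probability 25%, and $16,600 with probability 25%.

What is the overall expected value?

$16,040

EV(A) = 0.5 × 4500 + 0.25 × 10400 + 0.25 × 16600 = 2250 + 2600 + 4150 = 9000
Branch B: 17800 (certain)
Overall = 0.2 × 9000 + 0.8 × 17800 = 1800 + 14240 = 16040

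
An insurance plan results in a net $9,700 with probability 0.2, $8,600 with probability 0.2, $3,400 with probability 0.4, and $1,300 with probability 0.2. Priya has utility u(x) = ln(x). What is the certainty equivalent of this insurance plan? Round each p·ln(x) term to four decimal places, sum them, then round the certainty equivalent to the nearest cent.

$4,165.12

E[u] = 0.2·ln(9700) + 0.2·ln(8600) + 0.4·ln(3400) + 0.2·ln(1300) = 1.8360 + 1.8119 + 3.2526 + 1.4340 = 8.3345
CE = e^8.3345 ≈ 4165.12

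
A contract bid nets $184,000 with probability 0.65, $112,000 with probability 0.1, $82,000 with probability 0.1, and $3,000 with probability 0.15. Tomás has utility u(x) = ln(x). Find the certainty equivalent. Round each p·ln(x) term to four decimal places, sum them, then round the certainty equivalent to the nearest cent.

E[u] = 0.65·ln(184000) + 0.1·ln(112000) + 0.1·ln(82000) + 0.15·ln(3000) = 7.8797 + 1.1626 + 1.1314 + 1.2010 = 11.3747
CE = e^11.3747 ≈ 87090.23

$87,090.23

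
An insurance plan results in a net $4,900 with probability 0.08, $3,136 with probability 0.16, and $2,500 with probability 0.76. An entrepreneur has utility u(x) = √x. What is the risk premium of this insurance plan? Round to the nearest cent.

E[u] = 0.08·√4900 + 0.16·√3136 + 0.76·√2500 = 0.08·70 + 0.16·56 + 0.76·50 = 52.56
CE = (52.56)² = 2762.5536
Risk premium = EV − CE = 2793.76 − 2762.5536 = 31.2064

$31.21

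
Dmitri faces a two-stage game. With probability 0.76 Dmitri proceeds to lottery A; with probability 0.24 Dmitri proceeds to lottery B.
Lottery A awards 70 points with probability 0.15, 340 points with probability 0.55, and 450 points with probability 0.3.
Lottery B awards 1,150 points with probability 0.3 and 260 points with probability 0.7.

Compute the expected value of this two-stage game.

379.18 points

EV(A) = 0.15 × 70 + 0.55 × 340 + 0.3 × 450 = 10.5 + 187 + 135 = 332.5
EV(B) = 0.3 × 1150 + 0.7 × 260 = 345 + 182 = 527
Overall = 0.76 × 332.5 + 0.24 × 527 = 252.7 + 126.48 = 379.18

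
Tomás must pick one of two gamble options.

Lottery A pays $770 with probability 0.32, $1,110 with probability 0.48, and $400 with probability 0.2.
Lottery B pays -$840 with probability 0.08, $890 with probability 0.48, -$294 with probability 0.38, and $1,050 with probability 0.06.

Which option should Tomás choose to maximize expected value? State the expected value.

Lottery A = 0.32 × 770 + 0.48 × 1110 + 0.2 × 400 = 246.4 + 532.8 + 80 = 859.2
Lottery B = 0.08 × (-840) + 0.48 × 890 + 0.38 × (-294) + 0.06 × 1050 = -67.2 + 427.2 − 111.72 + 63 = 311.28

Lottery A ($859.20)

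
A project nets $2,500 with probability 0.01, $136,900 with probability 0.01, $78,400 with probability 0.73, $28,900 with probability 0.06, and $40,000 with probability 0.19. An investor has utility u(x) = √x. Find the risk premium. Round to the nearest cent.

E[u] = 0.01·√2500 + 0.01·√136900 + 0.73·√78400 + 0.06·√28900 + 0.19·√40000 = 0.01·50 + 0.01·370 + 0.73·280 + 0.06·170 + 0.19·200 = 256.8
CE = (256.8)² = 65946.24
Risk premium = EV − CE = 67960 − 65946.24 = 2013.76

$2,013.76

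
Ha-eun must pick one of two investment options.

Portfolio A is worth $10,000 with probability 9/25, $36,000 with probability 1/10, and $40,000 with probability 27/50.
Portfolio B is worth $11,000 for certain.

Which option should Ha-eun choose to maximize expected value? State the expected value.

Portfolio A ($28,800)

Portfolio A = 9/25 × 10000 + 1/10 × 36000 + 27/50 × 40000 = 3600 + 3600 + 21600 = 28800
Portfolio B: 11000 (certain)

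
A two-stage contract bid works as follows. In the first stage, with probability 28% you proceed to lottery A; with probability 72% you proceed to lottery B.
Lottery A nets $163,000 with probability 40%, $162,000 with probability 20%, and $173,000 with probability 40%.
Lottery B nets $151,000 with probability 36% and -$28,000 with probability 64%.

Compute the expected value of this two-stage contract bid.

EV(A) = 0.4 × 163000 + 0.2 × 162000 + 0.4 × 173000 = 65200 + 32400 + 69200 = 166800
EV(B) = 0.36 × 151000 + 0.64 × (-28000) = 54360 − 17920 = 36440
Overall = 0.28 × 166800 + 0.72 × 36440 = 46704 + 26236.8 = 72940.8

$72,940.80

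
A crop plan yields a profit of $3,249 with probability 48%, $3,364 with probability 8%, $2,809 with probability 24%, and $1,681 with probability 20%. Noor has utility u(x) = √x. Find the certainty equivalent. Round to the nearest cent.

E[u] = 0.48·√3249 + 0.08·√3364 + 0.24·√2809 + 0.2·√1681 = 0.48·57 + 0.08·58 + 0.24·53 + 0.2·41 = 52.92
CE = (52.92)² = 2800.5264

$2,800.53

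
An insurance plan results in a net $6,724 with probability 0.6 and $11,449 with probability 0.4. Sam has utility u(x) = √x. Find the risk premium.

$150

E[u] = 0.6·√6724 + 0.4·√11449 = 0.6·82 + 0.4·107 = 92
CE = (92)² = 8464
Risk premium = EV − CE = 8614 − 8464 = 150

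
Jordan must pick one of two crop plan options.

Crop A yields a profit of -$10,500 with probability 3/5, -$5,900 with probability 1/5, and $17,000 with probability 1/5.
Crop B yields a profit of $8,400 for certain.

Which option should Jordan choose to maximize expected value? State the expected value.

Crop B ($8,400)

Crop A = 3/5 × (-10500) + 1/5 × (-5900) + 1/5 × 17000 = -6300 − 1180 + 3400 = -4080
Crop B: 8400 (certain)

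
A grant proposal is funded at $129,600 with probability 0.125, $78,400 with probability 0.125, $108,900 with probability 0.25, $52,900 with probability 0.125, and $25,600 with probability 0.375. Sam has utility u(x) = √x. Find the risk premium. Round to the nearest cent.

E[u] = 0.125·√129600 + 0.125·√78400 + 0.25·√108900 + 0.125·√52900 + 0.375·√25600 = 0.125·360 + 0.125·280 + 0.25·330 + 0.125·230 + 0.375·160 = 251.25
CE = (251.25)² = 63126.5625
Risk premium = EV − CE = 69437.5 − 63126.5625 = 6310.9375

$6,310.94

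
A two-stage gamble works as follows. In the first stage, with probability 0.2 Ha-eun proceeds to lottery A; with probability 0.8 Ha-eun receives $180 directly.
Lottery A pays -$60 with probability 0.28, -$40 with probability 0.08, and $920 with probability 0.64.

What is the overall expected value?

EV(A) = 0.28 × (-60) + 0.08 × (-40) + 0.64 × 920 = -16.8 − 3.2 + 588.8 = 568.8
Branch B: 180 (certain)
Overall = 0.2 × 568.8 + 0.8 × 180 = 113.76 + 144 = 257.76

$257.76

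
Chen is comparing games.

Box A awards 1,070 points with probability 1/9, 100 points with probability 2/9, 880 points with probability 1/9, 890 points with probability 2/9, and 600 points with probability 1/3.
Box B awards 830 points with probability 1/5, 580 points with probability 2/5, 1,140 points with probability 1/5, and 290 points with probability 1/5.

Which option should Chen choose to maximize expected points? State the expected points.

Box B (684 points)

Box A = 1/9 × 1070 + 2/9 × 100 + 1/9 × 880 + 2/9 × 890 + 1/3 × 600 = 118.8889 + 22.2222 + 97.7778 + 197.7778 + 200 = 636.6667
Box B = 1/5 × 830 + 2/5 × 580 + 1/5 × 1140 + 1/5 × 290 = 166 + 232 + 228 + 58 = 684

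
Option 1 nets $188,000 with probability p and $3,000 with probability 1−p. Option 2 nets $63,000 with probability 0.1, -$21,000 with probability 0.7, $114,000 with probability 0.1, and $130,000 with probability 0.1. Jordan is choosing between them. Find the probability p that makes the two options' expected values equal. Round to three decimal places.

p = 0.070

EV(Option 2) = 0.1 × 63000 + 0.7 × (-21000) + 0.1 × 114000 + 0.1 × 130000 = 6300 − 14700 + 11400 + 13000 = 16000
p·188000 + (1−p)·3000 = 16000
185000p + 3000 = 16000
p = (16000 − 3000) / 185000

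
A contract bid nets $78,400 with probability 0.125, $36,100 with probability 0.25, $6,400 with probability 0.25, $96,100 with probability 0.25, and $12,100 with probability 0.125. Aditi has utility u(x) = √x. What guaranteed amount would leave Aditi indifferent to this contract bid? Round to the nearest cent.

E[u] = 0.125·√78400 + 0.25·√36100 + 0.25·√6400 + 0.25·√96100 + 0.125·√12100 = 0.125·280 + 0.25·190 + 0.25·80 + 0.25·310 + 0.125·110 = 193.75
CE = (193.75)² = 37539.0625

$37,539.06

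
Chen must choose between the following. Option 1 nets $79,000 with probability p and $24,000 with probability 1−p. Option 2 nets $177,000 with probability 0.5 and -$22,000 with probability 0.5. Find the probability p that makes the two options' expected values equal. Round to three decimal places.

p = 0.973

EV(Option 2) = 0.5 × 177000 + 0.5 × (-22000) = 88500 − 11000 = 77500
p·79000 + (1−p)·24000 = 77500
55000p + 24000 = 77500
p = (77500 − 24000) / 55000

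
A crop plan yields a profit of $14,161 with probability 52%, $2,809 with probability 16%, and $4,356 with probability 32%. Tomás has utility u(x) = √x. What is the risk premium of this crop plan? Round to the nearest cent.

$838.49

E[u] = 0.52·√14161 + 0.16·√2809 + 0.32·√4356 = 0.52·119 + 0.16·53 + 0.32·66 = 91.48
CE = (91.48)² = 8368.5904
Risk premium = EV − CE = 9207.08 − 8368.5904 = 838.4896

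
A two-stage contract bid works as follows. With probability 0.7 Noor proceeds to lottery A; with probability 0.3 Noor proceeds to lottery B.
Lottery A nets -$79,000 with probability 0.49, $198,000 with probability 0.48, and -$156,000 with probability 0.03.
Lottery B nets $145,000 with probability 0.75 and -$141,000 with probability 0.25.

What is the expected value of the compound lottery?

$58,205

EV(A) = 0.49 × (-79000) + 0.48 × 198000 + 0.03 × (-156000) = -38710 + 95040 − 4680 = 51650
EV(B) = 0.75 × 145000 + 0.25 × (-141000) = 108750 − 35250 = 73500
Overall = 0.7 × 51650 + 0.3 × 73500 = 36155 + 22050 = 58205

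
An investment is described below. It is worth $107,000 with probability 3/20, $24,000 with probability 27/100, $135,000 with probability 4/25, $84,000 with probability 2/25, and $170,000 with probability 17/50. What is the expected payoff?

EV = 3/20 × 107000 + 27/100 × 24000 + 4/25 × 135000 + 2/25 × 84000 + 17/50 × 170000 = 16050 + 6480 + 21600 + 6720 + 57800 = 108650

$108,650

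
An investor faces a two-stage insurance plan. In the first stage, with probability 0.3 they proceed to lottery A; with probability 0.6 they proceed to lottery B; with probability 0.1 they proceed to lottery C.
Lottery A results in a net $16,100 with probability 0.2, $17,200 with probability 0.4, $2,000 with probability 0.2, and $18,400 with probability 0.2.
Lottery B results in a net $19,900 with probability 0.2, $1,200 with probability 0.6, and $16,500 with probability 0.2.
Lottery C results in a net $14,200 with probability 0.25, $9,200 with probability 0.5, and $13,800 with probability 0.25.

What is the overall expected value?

$10,214

EV(A) = 0.2 × 16100 + 0.4 × 17200 + 0.2 × 2000 + 0.2 × 18400 = 3220 + 6880 + 400 + 3680 = 14180
EV(B) = 0.2 × 19900 + 0.6 × 1200 + 0.2 × 16500 = 3980 + 720 + 3300 = 8000
EV(C) = 0.25 × 14200 + 0.5 × 9200 + 0.25 × 13800 = 3550 + 4600 + 3450 = 11600
Overall = 0.3 × 14180 + 0.6 × 8000 + 0.1 × 11600 = 4254 + 4800 + 1160 = 10214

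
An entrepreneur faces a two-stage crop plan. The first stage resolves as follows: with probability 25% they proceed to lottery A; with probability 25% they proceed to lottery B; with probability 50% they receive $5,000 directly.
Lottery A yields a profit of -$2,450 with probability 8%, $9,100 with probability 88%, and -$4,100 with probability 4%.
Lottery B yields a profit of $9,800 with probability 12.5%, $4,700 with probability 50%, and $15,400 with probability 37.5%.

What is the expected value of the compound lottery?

EV(A) = 0.08 × (-2450) + 0.88 × 9100 + 0.04 × (-4100) = -196 + 8008 − 164 = 7648
EV(B) = 0.125 × 9800 + 0.5 × 4700 + 0.375 × 15400 = 1225 + 2350 + 5775 = 9350
Branch C: 5000 (certain)
Overall = 0.25 × 7648 + 0.25 × 9350 + 0.5 × 5000 = 1912 + 2337.5 + 2500 = 6749.5

$6,749.50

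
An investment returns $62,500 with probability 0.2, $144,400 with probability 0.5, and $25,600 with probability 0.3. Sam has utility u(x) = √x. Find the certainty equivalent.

E[u] = 0.2·√62500 + 0.5·√144400 + 0.3·√25600 = 0.2·250 + 0.5·380 + 0.3·160 = 288
CE = (288)² = 82944

$82,944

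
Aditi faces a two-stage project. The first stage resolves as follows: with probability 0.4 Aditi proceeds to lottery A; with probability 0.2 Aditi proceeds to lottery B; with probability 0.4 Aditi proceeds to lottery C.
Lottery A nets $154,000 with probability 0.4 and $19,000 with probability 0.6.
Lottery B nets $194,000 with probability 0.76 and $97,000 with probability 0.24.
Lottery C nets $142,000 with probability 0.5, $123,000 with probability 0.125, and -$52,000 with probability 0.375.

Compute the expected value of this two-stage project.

$90,094

EV(A) = 0.4 × 154000 + 0.6 × 19000 = 61600 + 11400 = 73000
EV(B) = 0.76 × 194000 + 0.24 × 97000 = 147440 + 23280 = 170720
EV(C) = 0.5 × 142000 + 0.125 × 123000 + 0.375 × (-52000) = 71000 + 15375 − 19500 = 66875
Overall = 0.4 × 73000 + 0.2 × 170720 + 0.4 × 66875 = 29200 + 34144 + 26750 = 90094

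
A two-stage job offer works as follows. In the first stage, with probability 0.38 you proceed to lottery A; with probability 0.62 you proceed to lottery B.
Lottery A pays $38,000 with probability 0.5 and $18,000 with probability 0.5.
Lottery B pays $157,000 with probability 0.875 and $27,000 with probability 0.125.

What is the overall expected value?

$97,905

EV(A) = 0.5 × 38000 + 0.5 × 18000 = 19000 + 9000 = 28000
EV(B) = 0.875 × 157000 + 0.125 × 27000 = 137375 + 3375 = 140750
Overall = 0.38 × 28000 + 0.62 × 140750 = 10640 + 87265 = 97905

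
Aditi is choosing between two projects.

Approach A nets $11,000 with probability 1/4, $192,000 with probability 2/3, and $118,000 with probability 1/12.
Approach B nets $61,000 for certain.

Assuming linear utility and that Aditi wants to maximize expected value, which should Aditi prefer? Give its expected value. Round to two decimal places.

Approach A ($140,583.33)

Approach A = 1/4 × 11000 + 2/3 × 192000 + 1/12 × 118000 = 2750 + 128000 + 9833.3333 = 140583.3333
Approach B: 61000 (certain)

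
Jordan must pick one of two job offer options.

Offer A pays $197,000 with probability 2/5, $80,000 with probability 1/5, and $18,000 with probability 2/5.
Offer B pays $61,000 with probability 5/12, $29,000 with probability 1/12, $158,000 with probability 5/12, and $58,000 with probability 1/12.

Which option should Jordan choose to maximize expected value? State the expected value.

Offer A ($102,000)

Offer A = 2/5 × 197000 + 1/5 × 80000 + 2/5 × 18000 = 78800 + 16000 + 7200 = 102000
Offer B = 5/12 × 61000 + 1/12 × 29000 + 5/12 × 158000 + 1/12 × 58000 = 25416.6667 + 2416.6667 + 65833.3333 + 4833.3333 = 98500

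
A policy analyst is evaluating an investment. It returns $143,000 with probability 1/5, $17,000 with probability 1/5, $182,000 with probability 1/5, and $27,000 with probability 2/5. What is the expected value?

EV = 1/5 × 143000 + 1/5 × 17000 + 1/5 × 182000 + 2/5 × 27000 = 28600 + 3400 + 36400 + 10800 = 79200

$79,200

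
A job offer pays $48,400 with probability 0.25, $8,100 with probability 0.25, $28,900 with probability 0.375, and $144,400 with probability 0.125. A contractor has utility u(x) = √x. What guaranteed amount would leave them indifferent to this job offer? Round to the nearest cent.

E[u] = 0.25·√48400 + 0.25·√8100 + 0.375·√28900 + 0.125·√144400 = 0.25·220 + 0.25·90 + 0.375·170 + 0.125·380 = 188.75
CE = (188.75)² = 35626.5625

$35,626.56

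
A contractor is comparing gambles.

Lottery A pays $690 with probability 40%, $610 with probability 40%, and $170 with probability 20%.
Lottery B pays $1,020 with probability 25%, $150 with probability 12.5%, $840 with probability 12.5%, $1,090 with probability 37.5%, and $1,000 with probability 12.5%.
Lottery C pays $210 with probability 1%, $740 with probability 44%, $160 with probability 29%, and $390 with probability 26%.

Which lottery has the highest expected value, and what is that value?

Lottery B ($912.50)

Lottery A = 0.4 × 690 + 0.4 × 610 + 0.2 × 170 = 276 + 244 + 34 = 554
Lottery B = 0.25 × 1020 + 0.125 × 150 + 0.125 × 840 + 0.375 × 1090 + 0.125 × 1000 = 255 + 18.75 + 105 + 408.75 + 125 = 912.5
Lottery C = 0.01 × 210 + 0.44 × 740 + 0.29 × 160 + 0.26 × 390 = 2.1 + 325.6 + 46.4 + 101.4 = 475.5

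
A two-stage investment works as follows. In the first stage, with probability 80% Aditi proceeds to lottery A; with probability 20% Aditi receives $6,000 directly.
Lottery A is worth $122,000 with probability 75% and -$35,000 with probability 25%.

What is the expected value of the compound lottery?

EV(A) = 0.75 × 122000 + 0.25 × (-35000) = 91500 − 8750 = 82750
Branch B: 6000 (certain)
Overall = 0.8 × 82750 + 0.2 × 6000 = 66200 + 1200 = 67400

$67,400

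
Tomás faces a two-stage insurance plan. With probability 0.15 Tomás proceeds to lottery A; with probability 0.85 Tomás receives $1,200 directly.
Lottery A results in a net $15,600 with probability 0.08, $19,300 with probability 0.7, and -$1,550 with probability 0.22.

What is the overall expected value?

EV(A) = 0.08 × 15600 + 0.7 × 19300 + 0.22 × (-1550) = 1248 + 13510 − 341 = 14417
Branch B: 1200 (certain)
Overall = 0.15 × 14417 + 0.85 × 1200 = 2162.55 + 1020 = 3182.55

$3,182.55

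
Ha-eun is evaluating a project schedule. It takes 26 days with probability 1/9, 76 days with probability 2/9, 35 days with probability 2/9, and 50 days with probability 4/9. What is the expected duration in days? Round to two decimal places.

EV = 1/9 × 26 + 2/9 × 76 + 2/9 × 35 + 4/9 × 50 = 2.8889 + 16.8889 + 7.7778 + 22.2222 = 49.7778

49.78 days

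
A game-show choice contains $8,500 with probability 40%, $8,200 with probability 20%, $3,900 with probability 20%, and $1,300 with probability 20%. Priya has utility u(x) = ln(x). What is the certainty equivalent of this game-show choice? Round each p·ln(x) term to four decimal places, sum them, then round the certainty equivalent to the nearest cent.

$4,960.19

E[u] = 0.4·ln(8500) + 0.2·ln(8200) + 0.2·ln(3900) + 0.2·ln(1300) = 3.6191 + 1.8024 + 1.6537 + 1.4340 = 8.5092
CE = e^8.5092 ≈ 4960.19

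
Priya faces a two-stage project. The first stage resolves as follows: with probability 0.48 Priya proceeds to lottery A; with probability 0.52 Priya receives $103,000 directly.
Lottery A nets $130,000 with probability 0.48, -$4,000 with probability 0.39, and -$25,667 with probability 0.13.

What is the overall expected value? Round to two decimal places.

$81,161.58

EV(A) = 0.48 × 130000 + 0.39 × (-4000) + 0.13 × (-25667) = 62400 − 1560 − 3336.71 = 57503.29
Branch B: 103000 (certain)
Overall = 0.48 × 57503.29 + 0.52 × 103000 = 27601.5792 + 53560 = 81161.5792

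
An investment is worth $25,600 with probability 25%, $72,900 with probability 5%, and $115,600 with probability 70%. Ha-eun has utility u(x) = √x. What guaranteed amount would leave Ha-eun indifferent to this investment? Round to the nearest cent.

E[u] = 0.25·√25600 + 0.05·√72900 + 0.7·√115600 = 0.25·160 + 0.05·270 + 0.7·340 = 291.5
CE = (291.5)² = 84972.25

$84,972.25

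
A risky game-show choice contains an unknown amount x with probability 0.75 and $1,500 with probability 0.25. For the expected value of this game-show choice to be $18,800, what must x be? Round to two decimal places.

x = $24,566.67

0.75·x + 0.25·1500 = 18800
0.75·x = 18800 − 375 = 18425
x = 18425 / 0.75 = 24566.6667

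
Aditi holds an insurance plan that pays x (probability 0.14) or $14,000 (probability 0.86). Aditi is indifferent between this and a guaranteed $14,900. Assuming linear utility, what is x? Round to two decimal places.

x = $20,428.57

0.14·x + 0.86·14000 = 14900
0.14·x = 14900 − 12040 = 2860
x = 2860 / 0.14 = 20428.5714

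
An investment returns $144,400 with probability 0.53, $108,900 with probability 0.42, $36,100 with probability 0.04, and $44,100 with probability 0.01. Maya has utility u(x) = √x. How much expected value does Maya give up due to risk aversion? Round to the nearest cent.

$1,864.91

E[u] = 0.53·√144400 + 0.42·√108900 + 0.04·√36100 + 0.01·√44100 = 0.53·380 + 0.42·330 + 0.04·190 + 0.01·210 = 349.7
CE = (349.7)² = 122290.09
Risk premium = EV − CE = 124155 − 122290.09 = 1864.91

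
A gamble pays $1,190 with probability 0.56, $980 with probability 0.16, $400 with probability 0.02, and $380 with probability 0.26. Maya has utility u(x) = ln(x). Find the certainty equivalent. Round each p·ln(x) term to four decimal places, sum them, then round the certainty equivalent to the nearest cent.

$838.82

E[u] = 0.56·ln(1190) + 0.16·ln(980) + 0.02·ln(400) + 0.26·ln(380) = 3.9658 + 1.1020 + 0.1198 + 1.5444 = 6.7320
CE = e^6.7320 ≈ 838.82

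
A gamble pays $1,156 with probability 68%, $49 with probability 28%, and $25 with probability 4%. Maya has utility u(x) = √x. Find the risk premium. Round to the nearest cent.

$161.72

E[u] = 0.68·√1156 + 0.28·√49 + 0.04·√25 = 0.68·34 + 0.28·7 + 0.04·5 = 25.28
CE = (25.28)² = 639.0784
Risk premium = EV − CE = 800.8 − 639.0784 = 161.7216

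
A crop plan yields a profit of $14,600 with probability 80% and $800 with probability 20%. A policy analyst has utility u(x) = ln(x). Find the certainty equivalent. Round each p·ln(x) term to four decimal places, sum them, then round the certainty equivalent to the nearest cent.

$8,167.35

E[u] = 0.8·ln(14600) + 0.2·ln(800) = 7.6710 + 1.3369 = 9.0079
CE = e^9.0079 ≈ 8167.35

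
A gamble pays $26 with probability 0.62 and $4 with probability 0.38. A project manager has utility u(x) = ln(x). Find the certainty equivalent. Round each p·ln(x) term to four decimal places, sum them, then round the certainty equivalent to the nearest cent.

$12.77

E[u] = 0.62·ln(26) + 0.38·ln(4) = 2.0200 + 0.5268 = 2.5468
CE = e^2.5468 ≈ 12.77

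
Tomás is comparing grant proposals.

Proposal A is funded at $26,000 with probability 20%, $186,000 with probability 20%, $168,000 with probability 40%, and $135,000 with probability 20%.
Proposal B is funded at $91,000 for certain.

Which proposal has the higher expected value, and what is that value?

Proposal A ($136,600)

Proposal A = 0.2 × 26000 + 0.2 × 186000 + 0.4 × 168000 + 0.2 × 135000 = 5200 + 37200 + 67200 + 27000 = 136600
Proposal B: 91000 (certain)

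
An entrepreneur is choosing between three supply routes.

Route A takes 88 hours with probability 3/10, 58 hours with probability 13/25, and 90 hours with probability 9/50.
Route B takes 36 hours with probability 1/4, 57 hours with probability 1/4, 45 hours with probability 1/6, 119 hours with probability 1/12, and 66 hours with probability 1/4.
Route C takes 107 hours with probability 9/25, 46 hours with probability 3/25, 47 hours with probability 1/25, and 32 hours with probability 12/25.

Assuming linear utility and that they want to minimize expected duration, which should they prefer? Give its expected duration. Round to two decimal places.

Route B (57.17 hours)

Route A = 3/10 × 88 + 13/25 × 58 + 9/50 × 90 = 26.4 + 30.16 + 16.2 = 72.76
Route B = 1/4 × 36 + 1/4 × 57 + 1/6 × 45 + 1/12 × 119 + 1/4 × 66 = 9 + 14.25 + 7.5 + 9.9167 + 16.5 = 57.1667
Route C = 9/25 × 107 + 3/25 × 46 + 1/25 × 47 + 12/25 × 32 = 38.52 + 5.52 + 1.88 + 15.36 = 61.28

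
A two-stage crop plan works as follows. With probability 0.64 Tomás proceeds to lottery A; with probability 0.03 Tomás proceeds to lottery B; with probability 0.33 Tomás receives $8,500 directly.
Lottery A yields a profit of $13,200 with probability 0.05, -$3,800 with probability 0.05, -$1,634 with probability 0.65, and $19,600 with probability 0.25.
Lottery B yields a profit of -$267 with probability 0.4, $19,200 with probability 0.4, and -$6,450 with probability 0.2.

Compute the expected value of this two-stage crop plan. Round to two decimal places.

$5,750.55

EV(A) = 0.05 × 13200 + 0.05 × (-3800) + 0.65 × (-1634) + 0.25 × 19600 = 660 − 190 − 1062.1 + 4900 = 4307.9
EV(B) = 0.4 × (-267) + 0.4 × 19200 + 0.2 × (-6450) = -106.8 + 7680 − 1290 = 6283.2
Branch C: 8500 (certain)
Overall = 0.64 × 4307.9 + 0.03 × 6283.2 + 0.33 × 8500 = 2757.056 + 188.496 + 2805 = 5750.552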